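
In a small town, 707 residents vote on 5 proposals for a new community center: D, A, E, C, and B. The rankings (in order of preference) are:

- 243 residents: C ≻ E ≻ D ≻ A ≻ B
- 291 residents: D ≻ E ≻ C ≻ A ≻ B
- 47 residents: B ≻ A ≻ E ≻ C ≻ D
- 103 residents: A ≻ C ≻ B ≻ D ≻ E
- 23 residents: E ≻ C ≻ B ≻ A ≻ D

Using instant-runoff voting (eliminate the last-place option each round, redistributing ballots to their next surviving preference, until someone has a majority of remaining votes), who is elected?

C

Round 1: D 291, A 103, E 23, C 243, B 47. Eliminate E.
Round 2: D 291, A 103, C 266, B 47. Eliminate B.
Round 3: D 291, A 150, C 266. Eliminate A.
Round 4: D 291, C 416. C has a majority.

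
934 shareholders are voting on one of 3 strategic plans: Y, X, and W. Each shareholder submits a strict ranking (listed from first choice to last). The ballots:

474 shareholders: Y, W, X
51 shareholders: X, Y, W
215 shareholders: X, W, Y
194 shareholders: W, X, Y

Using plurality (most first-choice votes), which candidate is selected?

First-place votes: Y 474, X 266, W 194.
Y has the most first-place votes.

Y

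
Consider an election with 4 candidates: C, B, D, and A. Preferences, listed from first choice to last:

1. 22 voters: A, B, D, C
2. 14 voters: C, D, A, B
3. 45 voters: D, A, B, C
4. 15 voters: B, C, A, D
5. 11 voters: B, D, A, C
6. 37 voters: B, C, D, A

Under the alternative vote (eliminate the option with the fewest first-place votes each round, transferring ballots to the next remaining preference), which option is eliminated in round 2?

A

Round 1: C 14, B 63, D 45, A 22. Eliminate C.
Round 2: B 63, D 59, A 22. Eliminate A.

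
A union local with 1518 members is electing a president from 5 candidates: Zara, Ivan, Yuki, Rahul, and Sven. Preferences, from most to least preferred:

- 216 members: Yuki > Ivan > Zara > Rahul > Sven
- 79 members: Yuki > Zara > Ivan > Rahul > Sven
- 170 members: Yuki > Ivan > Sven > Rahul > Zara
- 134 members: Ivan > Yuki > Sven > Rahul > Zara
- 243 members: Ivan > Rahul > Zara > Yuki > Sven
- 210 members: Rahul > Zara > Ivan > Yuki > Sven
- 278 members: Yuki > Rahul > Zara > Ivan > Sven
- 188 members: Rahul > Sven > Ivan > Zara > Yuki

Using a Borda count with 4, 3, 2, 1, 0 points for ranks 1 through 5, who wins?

Ivan

Zara: 216·2 + 79·3 + 170·0 + 134·0 + 243·2 + 210·3 + 278·2 + 188·1 = 2529
Ivan: 216·3 + 79·2 + 170·3 + 134·4 + 243·4 + 210·2 + 278·1 + 188·2 = 3898
Yuki: 216·4 + 79·4 + 170·4 + 134·3 + 243·1 + 210·1 + 278·4 + 188·0 = 3827
Rahul: 216·1 + 79·1 + 170·1 + 134·1 + 243·3 + 210·4 + 278·3 + 188·4 = 3754
Sven: 216·0 + 79·0 + 170·2 + 134·2 + 243·0 + 210·0 + 278·0 + 188·3 = 1172
Ivan has the highest Borda score (3898).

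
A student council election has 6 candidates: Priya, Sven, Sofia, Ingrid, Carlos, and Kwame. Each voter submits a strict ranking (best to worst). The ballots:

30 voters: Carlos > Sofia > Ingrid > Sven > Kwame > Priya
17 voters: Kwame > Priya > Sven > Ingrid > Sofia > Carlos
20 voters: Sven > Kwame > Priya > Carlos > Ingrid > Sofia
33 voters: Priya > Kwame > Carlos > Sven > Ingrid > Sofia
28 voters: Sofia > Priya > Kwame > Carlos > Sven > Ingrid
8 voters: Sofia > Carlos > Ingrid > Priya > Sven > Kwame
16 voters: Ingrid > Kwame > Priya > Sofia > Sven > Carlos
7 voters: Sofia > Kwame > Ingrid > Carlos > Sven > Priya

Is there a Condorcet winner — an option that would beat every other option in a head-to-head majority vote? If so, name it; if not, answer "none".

Kwame vs Priya: 90–69 for Kwame.
Kwame vs Sven: 101–58 for Kwame.
Kwame vs Sofia: 86–73 for Kwame.
Kwame vs Ingrid: 105–54 for Kwame.
Kwame vs Carlos: 121–38 for Kwame.
Kwame beats every other option head-to-head.

Kwame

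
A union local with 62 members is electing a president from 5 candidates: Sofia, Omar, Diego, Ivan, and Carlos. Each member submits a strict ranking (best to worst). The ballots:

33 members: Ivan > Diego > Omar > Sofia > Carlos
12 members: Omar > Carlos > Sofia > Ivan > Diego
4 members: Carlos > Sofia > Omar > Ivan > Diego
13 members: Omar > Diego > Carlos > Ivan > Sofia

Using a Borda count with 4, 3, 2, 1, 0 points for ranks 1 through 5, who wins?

Sofia: 33·1 + 12·2 + 4·3 + 13·0 = 69
Omar: 33·2 + 12·4 + 4·2 + 13·4 = 174
Diego: 33·3 + 12·0 + 4·0 + 13·3 = 138
Ivan: 33·4 + 12·1 + 4·1 + 13·1 = 161
Carlos: 33·0 + 12·3 + 4·4 + 13·2 = 78
Omar has the highest Borda score (174).

Omar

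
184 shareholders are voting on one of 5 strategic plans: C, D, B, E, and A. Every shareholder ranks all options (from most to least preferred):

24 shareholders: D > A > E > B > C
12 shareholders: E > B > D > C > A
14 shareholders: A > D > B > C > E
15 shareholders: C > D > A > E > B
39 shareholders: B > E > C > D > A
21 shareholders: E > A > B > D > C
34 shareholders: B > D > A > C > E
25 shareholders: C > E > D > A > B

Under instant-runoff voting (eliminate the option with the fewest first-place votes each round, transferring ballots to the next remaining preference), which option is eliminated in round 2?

E

Round 1: C 40, D 24, B 73, E 33, A 14. Eliminate A.
Round 2: C 40, D 38, B 73, E 33. Eliminate E.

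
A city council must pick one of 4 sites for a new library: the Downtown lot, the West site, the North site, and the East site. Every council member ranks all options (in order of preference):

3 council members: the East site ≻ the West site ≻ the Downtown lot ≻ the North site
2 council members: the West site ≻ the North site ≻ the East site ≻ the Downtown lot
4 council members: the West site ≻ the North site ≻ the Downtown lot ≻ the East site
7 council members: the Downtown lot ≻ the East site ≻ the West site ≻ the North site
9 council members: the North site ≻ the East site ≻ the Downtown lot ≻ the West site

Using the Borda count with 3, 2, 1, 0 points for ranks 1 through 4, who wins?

the Downtown lot: 3·1 + 2·0 + 4·1 + 7·3 + 9·1 = 37
the West site: 3·2 + 2·3 + 4·3 + 7·1 + 9·0 = 31
the North site: 3·0 + 2·2 + 4·2 + 7·0 + 9·3 = 39
the East site: 3·3 + 2·1 + 4·0 + 7·2 + 9·2 = 43
the East site has the highest Borda score (43).

the East site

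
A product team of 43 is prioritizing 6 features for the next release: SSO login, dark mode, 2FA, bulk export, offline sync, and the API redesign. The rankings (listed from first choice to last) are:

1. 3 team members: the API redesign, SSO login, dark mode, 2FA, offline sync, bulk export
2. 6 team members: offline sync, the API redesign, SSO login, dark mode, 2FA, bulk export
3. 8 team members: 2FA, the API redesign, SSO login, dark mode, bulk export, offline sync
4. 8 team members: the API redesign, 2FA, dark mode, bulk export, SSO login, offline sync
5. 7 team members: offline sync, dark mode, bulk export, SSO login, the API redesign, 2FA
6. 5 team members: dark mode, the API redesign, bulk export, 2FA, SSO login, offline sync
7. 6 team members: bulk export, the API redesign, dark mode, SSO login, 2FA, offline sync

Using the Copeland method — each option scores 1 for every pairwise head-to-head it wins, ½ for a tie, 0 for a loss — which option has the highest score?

SSO login: beats 2FA and offline sync; loses to dark mode, bulk export, and the API redesign → score 2.
dark mode: beats SSO login, 2FA, bulk export, and offline sync; loses to the API redesign → score 4.
2FA: beats bulk export and offline sync; loses to SSO login, dark mode, and the API redesign → score 2.
bulk export: beats SSO login and offline sync; loses to dark mode, 2FA, and the API redesign → score 2.
offline sync: loses to SSO login, dark mode, 2FA, bulk export, and the API redesign → score 0.
the API redesign: beats SSO login, dark mode, 2FA, bulk export, and offline sync → score 5.
the API redesign has the best pairwise record.

the API redesign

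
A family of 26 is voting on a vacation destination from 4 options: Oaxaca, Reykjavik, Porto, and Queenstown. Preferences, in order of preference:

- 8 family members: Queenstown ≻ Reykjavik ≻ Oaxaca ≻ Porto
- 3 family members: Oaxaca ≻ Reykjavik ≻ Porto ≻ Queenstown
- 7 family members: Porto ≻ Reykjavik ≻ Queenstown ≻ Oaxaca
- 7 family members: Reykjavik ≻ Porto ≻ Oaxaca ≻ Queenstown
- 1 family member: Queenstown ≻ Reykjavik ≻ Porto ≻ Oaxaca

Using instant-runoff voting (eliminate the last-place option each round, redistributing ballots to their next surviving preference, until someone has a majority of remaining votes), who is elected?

Round 1: Oaxaca 3, Reykjavik 7, Porto 7, Queenstown 9. Eliminate Oaxaca.
Round 2: Reykjavik 10, Porto 7, Queenstown 9. Eliminate Porto.
Round 3: Reykjavik 17, Queenstown 9. Reykjavik has a majority.

Reykjavik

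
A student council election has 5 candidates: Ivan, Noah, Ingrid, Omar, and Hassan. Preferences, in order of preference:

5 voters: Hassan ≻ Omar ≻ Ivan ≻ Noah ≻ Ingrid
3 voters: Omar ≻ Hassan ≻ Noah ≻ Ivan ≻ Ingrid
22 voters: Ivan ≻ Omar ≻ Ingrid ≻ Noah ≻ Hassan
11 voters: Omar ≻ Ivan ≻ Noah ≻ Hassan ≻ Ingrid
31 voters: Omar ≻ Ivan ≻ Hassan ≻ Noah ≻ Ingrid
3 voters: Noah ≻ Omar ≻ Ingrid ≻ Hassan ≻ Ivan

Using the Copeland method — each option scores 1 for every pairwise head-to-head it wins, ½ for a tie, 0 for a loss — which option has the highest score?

Omar

Ivan: beats Noah, Ingrid, and Hassan; loses to Omar → score 3.
Noah: beats Ingrid; loses to Ivan, Omar, and Hassan → score 1.
Ingrid: loses to Ivan, Noah, Omar, and Hassan → score 0.
Omar: beats Ivan, Noah, Ingrid, and Hassan → score 4.
Hassan: beats Noah and Ingrid; loses to Ivan and Omar → score 2.
Omar has the best pairwise record.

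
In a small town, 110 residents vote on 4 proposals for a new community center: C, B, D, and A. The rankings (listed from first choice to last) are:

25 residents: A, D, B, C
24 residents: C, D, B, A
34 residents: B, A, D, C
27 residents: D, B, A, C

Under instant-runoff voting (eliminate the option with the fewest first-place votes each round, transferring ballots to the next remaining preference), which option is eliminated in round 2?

A

Round 1: C 24, B 34, D 27, A 25. Eliminate C.
Round 2: B 34, D 51, A 25. Eliminate A.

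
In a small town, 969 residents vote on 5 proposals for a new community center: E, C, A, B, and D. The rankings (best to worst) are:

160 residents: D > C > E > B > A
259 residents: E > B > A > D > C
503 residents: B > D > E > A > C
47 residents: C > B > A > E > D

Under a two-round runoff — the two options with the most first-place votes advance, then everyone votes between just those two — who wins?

B

Round 1 first-place votes: E 259, C 47, A 0, B 503, D 160.
B and E advance.
Runoff: B is preferred to E by 550 voters; E by 419.
B wins the runoff.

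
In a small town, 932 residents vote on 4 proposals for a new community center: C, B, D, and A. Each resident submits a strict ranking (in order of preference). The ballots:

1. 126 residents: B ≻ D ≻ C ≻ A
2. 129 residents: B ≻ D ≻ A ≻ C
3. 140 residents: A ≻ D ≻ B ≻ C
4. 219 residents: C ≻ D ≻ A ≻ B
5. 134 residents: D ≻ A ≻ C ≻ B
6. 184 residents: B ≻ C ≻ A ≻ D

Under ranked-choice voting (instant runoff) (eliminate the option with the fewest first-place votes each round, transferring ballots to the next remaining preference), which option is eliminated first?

Round 1: C 219, B 439, D 134, A 140. Eliminate D.

D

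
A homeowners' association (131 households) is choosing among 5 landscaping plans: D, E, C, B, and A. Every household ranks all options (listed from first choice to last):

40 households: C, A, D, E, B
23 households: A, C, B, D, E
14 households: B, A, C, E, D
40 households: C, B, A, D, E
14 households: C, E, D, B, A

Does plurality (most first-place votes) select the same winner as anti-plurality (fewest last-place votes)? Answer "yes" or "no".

Plurality — first-place votes: D 0, E 0, C 94, B 14, A 23. Winner: C.
Anti-plurality — last-place votes: D 14, E 63, C 0, B 40, A 14. Winner: C.
The two methods agree.

yes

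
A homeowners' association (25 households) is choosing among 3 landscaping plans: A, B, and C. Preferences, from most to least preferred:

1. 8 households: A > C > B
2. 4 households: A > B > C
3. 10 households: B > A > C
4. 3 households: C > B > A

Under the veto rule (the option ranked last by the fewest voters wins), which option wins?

Last-place votes: A 3, B 8, C 14.
A is ranked last by the fewest voters, so A wins.

A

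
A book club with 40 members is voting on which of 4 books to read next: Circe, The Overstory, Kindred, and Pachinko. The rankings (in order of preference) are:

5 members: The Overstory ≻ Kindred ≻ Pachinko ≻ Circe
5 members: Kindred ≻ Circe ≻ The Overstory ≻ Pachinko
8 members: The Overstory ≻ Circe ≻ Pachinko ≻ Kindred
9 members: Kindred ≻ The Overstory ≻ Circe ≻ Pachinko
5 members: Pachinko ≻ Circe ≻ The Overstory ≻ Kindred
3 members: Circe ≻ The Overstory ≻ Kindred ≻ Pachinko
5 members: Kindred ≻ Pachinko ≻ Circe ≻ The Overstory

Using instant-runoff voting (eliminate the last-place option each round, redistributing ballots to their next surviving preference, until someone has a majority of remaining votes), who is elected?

The Overstory

Round 1: Circe 3, The Overstory 13, Kindred 19, Pachinko 5. Eliminate Circe.
Round 2: The Overstory 16, Kindred 19, Pachinko 5. Eliminate Pachinko.
Round 3: The Overstory 21, Kindred 19. The Overstory has a majority.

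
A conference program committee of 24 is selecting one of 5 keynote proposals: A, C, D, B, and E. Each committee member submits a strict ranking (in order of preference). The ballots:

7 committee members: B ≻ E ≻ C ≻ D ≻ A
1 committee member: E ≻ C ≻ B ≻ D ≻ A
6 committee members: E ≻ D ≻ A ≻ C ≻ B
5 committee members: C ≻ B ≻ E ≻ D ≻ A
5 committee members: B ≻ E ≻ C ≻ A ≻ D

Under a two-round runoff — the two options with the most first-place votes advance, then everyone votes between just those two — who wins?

Round 1 first-place votes: A 0, C 5, D 0, B 12, E 7.
B and E advance.
Runoff: B is preferred to E by 17 voters; E by 7.
B wins the runoff.

B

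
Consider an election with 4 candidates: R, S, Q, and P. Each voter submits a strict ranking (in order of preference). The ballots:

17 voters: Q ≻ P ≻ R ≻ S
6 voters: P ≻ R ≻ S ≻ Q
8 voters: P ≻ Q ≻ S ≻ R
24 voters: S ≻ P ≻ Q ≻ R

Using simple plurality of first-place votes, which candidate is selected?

S

First-place votes: R 0, S 24, Q 17, P 14.
S has the most first-place votes.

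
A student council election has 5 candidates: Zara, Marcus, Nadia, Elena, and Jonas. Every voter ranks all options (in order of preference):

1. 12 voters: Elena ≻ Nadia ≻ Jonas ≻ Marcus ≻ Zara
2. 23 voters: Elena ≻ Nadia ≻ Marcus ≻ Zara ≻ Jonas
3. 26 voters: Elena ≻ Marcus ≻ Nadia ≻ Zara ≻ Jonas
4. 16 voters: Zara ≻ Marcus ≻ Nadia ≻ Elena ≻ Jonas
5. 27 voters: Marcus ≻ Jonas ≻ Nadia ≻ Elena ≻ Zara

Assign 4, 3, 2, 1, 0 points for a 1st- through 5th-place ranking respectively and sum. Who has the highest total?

Zara: 12·0 + 23·1 + 26·1 + 16·4 + 27·0 = 113
Marcus: 12·1 + 23·2 + 26·3 + 16·3 + 27·4 = 292
Nadia: 12·3 + 23·3 + 26·2 + 16·2 + 27·2 = 243
Elena: 12·4 + 23·4 + 26·4 + 16·1 + 27·1 = 287
Jonas: 12·2 + 23·0 + 26·0 + 16·0 + 27·3 = 105
Marcus has the highest Borda score (292).

Marcus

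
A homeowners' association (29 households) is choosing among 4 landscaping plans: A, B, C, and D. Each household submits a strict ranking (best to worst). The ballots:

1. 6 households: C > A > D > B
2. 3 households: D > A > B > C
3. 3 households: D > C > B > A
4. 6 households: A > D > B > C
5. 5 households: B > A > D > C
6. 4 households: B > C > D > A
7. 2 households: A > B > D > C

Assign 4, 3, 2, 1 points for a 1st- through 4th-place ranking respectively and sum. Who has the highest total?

A

A: 6·3 + 3·3 + 3·1 + 6·4 + 5·3 + 4·1 + 2·4 = 81
B: 6·1 + 3·2 + 3·2 + 6·2 + 5·4 + 4·4 + 2·3 = 72
C: 6·4 + 3·1 + 3·3 + 6·1 + 5·1 + 4·3 + 2·1 = 61
D: 6·2 + 3·4 + 3·4 + 6·3 + 5·2 + 4·2 + 2·2 = 76
A has the highest Borda score (81).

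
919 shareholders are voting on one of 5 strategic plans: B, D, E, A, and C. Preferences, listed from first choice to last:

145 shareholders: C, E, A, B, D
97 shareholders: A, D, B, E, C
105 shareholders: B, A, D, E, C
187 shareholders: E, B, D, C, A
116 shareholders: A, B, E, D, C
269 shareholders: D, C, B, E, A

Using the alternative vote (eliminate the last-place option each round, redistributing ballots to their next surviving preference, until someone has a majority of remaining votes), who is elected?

Round 1: B 105, D 269, E 187, A 213, C 145. Eliminate B.
Round 2: D 269, E 187, A 318, C 145. Eliminate C.
Round 3: D 269, E 332, A 318. Eliminate D.
Round 4: E 601, A 318. E has a majority.

E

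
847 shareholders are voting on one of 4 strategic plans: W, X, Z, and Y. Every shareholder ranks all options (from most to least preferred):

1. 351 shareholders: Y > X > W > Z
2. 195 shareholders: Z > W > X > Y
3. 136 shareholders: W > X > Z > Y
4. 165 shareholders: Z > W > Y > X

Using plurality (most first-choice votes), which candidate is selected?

Z

First-place votes: W 136, X 0, Z 360, Y 351.
Z has the most first-place votes.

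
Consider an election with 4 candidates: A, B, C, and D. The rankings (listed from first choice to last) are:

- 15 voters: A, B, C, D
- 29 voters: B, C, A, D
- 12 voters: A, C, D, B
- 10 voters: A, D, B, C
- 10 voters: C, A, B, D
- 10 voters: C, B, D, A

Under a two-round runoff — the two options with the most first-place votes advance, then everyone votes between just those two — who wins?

Round 1 first-place votes: A 37, B 29, C 20, D 0.
A and B advance.
Runoff: A is preferred to B by 47 voters; B by 39.
A wins the runoff.

A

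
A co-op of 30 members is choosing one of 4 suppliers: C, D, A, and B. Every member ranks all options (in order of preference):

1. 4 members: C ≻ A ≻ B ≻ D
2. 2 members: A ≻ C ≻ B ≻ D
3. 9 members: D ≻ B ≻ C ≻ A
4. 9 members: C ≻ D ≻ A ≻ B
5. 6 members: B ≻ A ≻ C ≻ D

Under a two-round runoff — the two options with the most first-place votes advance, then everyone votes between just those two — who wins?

C

Round 1 first-place votes: C 13, D 9, A 2, B 6.
C and D advance.
Runoff: C is preferred to D by 21 voters; D by 9.
C wins the runoff.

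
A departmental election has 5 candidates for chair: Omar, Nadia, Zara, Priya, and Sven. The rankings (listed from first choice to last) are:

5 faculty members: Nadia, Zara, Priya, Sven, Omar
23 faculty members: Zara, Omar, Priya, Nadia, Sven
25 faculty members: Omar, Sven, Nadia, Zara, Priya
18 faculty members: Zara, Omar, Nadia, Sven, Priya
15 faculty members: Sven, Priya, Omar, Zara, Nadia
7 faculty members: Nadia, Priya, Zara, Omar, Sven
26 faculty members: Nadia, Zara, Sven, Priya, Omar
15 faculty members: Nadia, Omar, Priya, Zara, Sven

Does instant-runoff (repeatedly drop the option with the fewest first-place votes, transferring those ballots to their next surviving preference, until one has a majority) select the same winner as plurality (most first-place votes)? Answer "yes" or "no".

Instant-runoff — R1 Omar 25, Nadia 53, Zara 41, Priya 0, Sven 15 (Priya out); R2 Omar 25, Nadia 53, Zara 41, Sven 15 (Sven out); R3 Omar 40, Nadia 53, Zara 41 (Omar out); R4 Nadia 78, Zara 56 (Nadia winner). Winner: Nadia.
Plurality — first-place votes: Omar 25, Nadia 53, Zara 41, Priya 0, Sven 15. Winner: Nadia.
The two methods agree.

yes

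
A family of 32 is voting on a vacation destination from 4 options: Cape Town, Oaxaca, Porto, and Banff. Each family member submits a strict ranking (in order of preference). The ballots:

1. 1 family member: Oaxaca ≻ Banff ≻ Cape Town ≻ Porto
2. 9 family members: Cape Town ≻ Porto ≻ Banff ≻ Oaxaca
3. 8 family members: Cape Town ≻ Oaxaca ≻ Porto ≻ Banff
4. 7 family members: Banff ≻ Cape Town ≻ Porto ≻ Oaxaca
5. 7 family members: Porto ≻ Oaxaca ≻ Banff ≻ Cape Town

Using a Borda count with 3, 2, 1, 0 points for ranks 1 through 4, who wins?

Cape Town: 1·1 + 9·3 + 8·3 + 7·2 + 7·0 = 66
Oaxaca: 1·3 + 9·0 + 8·2 + 7·0 + 7·2 = 33
Porto: 1·0 + 9·2 + 8·1 + 7·1 + 7·3 = 54
Banff: 1·2 + 9·1 + 8·0 + 7·3 + 7·1 = 39
Cape Town has the highest Borda score (66).

Cape Town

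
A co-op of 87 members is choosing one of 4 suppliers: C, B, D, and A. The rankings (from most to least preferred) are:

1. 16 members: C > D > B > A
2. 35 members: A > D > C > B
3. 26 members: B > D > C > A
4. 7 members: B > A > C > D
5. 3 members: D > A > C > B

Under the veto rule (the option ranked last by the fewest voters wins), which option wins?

C

Last-place votes: C 0, B 38, D 7, A 42.
C is ranked last by the fewest voters, so C wins.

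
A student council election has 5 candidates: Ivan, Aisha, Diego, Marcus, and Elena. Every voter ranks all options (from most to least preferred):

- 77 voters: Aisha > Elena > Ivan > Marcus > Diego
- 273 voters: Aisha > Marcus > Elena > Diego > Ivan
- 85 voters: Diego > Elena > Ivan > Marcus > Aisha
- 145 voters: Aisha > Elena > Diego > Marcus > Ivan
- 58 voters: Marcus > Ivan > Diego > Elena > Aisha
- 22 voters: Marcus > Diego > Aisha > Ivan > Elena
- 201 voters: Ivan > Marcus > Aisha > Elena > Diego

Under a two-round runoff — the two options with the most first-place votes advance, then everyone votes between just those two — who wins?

Round 1 first-place votes: Ivan 201, Aisha 495, Diego 85, Marcus 80, Elena 0.
Aisha and Ivan advance.
Runoff: Aisha is preferred to Ivan by 517 voters; Ivan by 344.
Aisha wins the runoff.

Aisha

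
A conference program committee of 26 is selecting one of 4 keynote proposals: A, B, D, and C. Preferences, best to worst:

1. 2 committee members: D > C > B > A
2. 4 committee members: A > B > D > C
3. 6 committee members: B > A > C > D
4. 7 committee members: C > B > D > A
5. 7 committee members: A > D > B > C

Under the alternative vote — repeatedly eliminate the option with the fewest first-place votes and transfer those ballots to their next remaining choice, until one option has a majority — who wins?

Round 1: A 11, B 6, D 2, C 7. Eliminate D.
Round 2: A 11, B 6, C 9. Eliminate B.
Round 3: A 17, C 9. A has a majority.

A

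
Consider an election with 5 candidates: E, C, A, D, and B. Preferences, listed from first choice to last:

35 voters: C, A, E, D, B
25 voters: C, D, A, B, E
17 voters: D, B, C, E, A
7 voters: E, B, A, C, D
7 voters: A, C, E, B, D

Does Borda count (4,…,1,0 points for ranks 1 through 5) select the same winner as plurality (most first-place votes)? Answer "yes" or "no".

Borda — scores: E 129, C 302, A 197, D 178, B 104. Winner: C.
Plurality — first-place votes: E 7, C 60, A 7, D 17, B 0. Winner: C.
The two methods agree.

yes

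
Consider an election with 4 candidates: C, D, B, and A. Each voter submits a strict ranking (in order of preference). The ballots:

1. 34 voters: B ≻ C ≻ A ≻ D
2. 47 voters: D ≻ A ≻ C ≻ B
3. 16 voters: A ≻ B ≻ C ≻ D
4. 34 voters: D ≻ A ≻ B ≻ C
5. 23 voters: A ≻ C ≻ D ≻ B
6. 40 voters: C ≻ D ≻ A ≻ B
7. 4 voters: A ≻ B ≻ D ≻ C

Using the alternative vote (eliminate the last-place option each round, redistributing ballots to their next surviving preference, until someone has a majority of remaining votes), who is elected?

C

Round 1: C 40, D 81, B 34, A 43. Eliminate B.
Round 2: C 74, D 81, A 43. Eliminate A.
Round 3: C 113, D 85. C has a majority.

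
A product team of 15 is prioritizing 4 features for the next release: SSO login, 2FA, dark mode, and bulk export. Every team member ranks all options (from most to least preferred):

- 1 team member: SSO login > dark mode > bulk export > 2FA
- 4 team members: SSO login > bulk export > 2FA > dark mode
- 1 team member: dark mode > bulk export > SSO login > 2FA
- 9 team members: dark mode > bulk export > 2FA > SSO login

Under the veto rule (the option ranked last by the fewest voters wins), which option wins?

bulk export

Last-place votes: SSO login 9, 2FA 2, dark mode 4, bulk export 0.
bulk export is ranked last by the fewest voters, so bulk export wins.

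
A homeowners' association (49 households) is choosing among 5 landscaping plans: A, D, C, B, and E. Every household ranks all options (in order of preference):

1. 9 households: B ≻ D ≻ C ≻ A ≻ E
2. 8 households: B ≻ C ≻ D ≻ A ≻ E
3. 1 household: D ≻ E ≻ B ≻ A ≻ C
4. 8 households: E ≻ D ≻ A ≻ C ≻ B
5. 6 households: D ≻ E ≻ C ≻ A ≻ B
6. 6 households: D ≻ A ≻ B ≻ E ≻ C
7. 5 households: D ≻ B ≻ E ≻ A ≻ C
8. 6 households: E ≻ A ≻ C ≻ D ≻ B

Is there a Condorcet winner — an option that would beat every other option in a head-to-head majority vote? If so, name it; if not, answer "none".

D

D vs A: 43–6 for D.
D vs C: 35–14 for D.
D vs B: 32–17 for D.
D vs E: 35–14 for D.
D beats every other option head-to-head.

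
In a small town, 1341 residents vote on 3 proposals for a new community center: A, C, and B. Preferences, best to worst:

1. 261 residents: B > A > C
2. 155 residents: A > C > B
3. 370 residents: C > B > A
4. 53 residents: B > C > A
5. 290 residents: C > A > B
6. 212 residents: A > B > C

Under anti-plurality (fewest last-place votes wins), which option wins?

Last-place votes: A 423, C 473, B 445.
A is ranked last by the fewest voters, so A wins.

A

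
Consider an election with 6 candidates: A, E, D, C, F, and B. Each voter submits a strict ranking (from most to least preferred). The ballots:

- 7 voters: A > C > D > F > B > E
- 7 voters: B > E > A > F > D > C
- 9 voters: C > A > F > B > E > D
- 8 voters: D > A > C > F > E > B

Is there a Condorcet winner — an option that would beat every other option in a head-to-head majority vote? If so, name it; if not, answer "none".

A vs E: 24–7 for A.
A vs D: 23–8 for A.
A vs C: 22–9 for A.
A vs F: 31–0 for A.
A vs B: 24–7 for A.
A beats every other option head-to-head.

A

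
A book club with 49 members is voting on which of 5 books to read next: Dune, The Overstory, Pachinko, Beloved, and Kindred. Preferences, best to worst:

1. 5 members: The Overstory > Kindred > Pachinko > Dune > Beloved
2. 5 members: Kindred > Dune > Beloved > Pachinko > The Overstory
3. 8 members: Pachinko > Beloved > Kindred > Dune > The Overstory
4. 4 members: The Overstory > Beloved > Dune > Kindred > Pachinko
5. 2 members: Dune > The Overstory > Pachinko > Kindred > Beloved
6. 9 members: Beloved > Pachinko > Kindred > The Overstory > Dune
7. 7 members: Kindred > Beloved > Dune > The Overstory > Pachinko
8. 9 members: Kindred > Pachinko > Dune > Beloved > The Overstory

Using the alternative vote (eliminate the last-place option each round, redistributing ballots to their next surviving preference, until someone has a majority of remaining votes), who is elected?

Round 1: Dune 2, The Overstory 9, Pachinko 8, Beloved 9, Kindred 21. Eliminate Dune.
Round 2: The Overstory 11, Pachinko 8, Beloved 9, Kindred 21. Eliminate Pachinko.
Round 3: The Overstory 11, Beloved 17, Kindred 21. Eliminate The Overstory.
Round 4: Beloved 21, Kindred 28. Kindred has a majority.

Kindred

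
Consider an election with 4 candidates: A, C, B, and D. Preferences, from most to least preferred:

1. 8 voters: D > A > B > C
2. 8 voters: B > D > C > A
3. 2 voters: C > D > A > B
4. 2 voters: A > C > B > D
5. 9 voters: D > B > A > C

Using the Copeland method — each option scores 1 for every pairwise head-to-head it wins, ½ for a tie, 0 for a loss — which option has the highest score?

A: beats C; loses to B and D → score 1.
C: loses to A, B, and D → score 0.
B: beats A and C; loses to D → score 2.
D: beats A, C, and B → score 3.
D has the best pairwise record.

D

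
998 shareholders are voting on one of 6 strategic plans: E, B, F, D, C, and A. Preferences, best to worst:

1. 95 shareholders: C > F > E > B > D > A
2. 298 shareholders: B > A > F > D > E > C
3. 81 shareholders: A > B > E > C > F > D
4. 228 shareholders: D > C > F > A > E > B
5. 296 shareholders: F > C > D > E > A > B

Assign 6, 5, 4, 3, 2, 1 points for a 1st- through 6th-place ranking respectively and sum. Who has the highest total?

F

E: 95·4 + 298·2 + 81·4 + 228·2 + 296·3 = 2644
B: 95·3 + 298·6 + 81·5 + 228·1 + 296·1 = 3002
F: 95·5 + 298·4 + 81·2 + 228·4 + 296·6 = 4517
D: 95·2 + 298·3 + 81·1 + 228·6 + 296·4 = 3717
C: 95·6 + 298·1 + 81·3 + 228·5 + 296·5 = 3731
A: 95·1 + 298·5 + 81·6 + 228·3 + 296·2 = 3347
F has the highest Borda score (4517).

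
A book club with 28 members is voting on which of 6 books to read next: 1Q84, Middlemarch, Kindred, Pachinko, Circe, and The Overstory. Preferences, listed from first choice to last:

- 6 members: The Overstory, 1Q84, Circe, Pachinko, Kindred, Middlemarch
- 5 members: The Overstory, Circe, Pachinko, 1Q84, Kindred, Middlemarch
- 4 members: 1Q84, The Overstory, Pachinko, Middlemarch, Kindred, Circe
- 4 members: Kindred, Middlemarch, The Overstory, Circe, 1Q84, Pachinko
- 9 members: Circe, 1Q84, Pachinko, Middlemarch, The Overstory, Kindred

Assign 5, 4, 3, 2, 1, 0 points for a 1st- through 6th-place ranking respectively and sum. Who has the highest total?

1Q84

1Q84: 6·4 + 5·2 + 4·5 + 4·1 + 9·4 = 94
Middlemarch: 6·0 + 5·0 + 4·2 + 4·4 + 9·2 = 42
Kindred: 6·1 + 5·1 + 4·1 + 4·5 + 9·0 = 35
Pachinko: 6·2 + 5·3 + 4·3 + 4·0 + 9·3 = 66
Circe: 6·3 + 5·4 + 4·0 + 4·2 + 9·5 = 91
The Overstory: 6·5 + 5·5 + 4·4 + 4·3 + 9·1 = 92
1Q84 has the highest Borda score (94).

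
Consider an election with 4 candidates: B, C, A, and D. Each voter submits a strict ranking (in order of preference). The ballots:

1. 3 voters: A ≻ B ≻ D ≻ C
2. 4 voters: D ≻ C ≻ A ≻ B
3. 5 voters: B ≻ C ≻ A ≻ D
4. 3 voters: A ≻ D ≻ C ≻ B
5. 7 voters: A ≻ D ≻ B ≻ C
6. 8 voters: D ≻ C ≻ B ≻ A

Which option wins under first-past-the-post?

A

First-place votes: B 5, C 0, A 13, D 12.
A has the most first-place votes.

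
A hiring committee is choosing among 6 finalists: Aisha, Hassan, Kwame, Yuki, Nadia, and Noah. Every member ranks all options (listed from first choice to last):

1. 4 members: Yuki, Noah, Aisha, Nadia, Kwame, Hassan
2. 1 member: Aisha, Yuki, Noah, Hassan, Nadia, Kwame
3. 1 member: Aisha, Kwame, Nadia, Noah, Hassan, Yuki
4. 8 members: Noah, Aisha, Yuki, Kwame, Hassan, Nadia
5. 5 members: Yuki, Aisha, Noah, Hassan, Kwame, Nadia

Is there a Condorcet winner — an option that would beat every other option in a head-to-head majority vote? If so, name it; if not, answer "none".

Checking pairwise contests:
Noah beats Aisha 12–7.
Aisha beats Hassan 19–0.
Aisha beats Kwame 19–0.
Aisha beats Yuki 10–9.
Aisha beats Nadia 19–0.
Yuki beats Noah 10–9.
Every option loses at least one head-to-head, so there is no Condorcet winner.

none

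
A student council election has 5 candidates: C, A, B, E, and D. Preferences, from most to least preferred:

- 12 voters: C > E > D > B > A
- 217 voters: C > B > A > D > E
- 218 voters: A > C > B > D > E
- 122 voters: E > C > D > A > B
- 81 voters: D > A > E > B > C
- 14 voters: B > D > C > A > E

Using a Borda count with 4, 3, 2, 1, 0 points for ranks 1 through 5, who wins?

C: 12·4 + 217·4 + 218·3 + 122·3 + 81·0 + 14·2 = 1964
A: 12·0 + 217·2 + 218·4 + 122·1 + 81·3 + 14·1 = 1685
B: 12·1 + 217·3 + 218·2 + 122·0 + 81·1 + 14·4 = 1236
E: 12·3 + 217·0 + 218·0 + 122·4 + 81·2 + 14·0 = 686
D: 12·2 + 217·1 + 218·1 + 122·2 + 81·4 + 14·3 = 1069
C has the highest Borda score (1964).

C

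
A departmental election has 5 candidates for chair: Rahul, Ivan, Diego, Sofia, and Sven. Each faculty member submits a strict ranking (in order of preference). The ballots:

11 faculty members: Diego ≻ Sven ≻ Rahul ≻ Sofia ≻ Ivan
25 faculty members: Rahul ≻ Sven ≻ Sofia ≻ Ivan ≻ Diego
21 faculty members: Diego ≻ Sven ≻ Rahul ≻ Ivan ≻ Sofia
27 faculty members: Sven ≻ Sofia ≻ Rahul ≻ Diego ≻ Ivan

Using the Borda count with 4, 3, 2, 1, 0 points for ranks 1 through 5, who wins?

Sven

Rahul: 11·2 + 25·4 + 21·2 + 27·2 = 218
Ivan: 11·0 + 25·1 + 21·1 + 27·0 = 46
Diego: 11·4 + 25·0 + 21·4 + 27·1 = 155
Sofia: 11·1 + 25·2 + 21·0 + 27·3 = 142
Sven: 11·3 + 25·3 + 21·3 + 27·4 = 279
Sven has the highest Borda score (279).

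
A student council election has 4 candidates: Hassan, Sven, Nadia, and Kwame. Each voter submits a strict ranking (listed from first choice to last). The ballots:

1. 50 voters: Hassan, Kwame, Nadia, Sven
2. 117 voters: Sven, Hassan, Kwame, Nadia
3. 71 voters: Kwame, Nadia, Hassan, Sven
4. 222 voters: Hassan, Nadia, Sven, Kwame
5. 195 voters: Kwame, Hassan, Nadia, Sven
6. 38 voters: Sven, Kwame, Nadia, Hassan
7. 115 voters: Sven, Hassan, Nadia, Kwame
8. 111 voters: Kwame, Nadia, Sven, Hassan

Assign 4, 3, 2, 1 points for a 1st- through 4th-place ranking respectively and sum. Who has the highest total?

Hassan: 50·4 + 117·3 + 71·2 + 222·4 + 195·3 + 38·1 + 115·3 + 111·1 = 2660
Sven: 50·1 + 117·4 + 71·1 + 222·2 + 195·1 + 38·4 + 115·4 + 111·2 = 2062
Nadia: 50·2 + 117·1 + 71·3 + 222·3 + 195·2 + 38·2 + 115·2 + 111·3 = 2125
Kwame: 50·3 + 117·2 + 71·4 + 222·1 + 195·4 + 38·3 + 115·1 + 111·4 = 2343
Hassan has the highest Borda score (2660).

Hassan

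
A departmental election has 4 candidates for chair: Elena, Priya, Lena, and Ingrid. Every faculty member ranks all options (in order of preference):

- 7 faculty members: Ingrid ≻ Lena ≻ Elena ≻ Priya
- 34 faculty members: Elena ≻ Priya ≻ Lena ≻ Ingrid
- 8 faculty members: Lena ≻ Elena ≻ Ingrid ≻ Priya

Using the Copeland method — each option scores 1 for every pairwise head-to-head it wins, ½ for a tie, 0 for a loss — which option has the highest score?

Elena: beats Priya, Lena, and Ingrid → score 3.
Priya: beats Lena and Ingrid; loses to Elena → score 2.
Lena: beats Ingrid; loses to Elena and Priya → score 1.
Ingrid: loses to Elena, Priya, and Lena → score 0.
Elena has the best pairwise record.

Elena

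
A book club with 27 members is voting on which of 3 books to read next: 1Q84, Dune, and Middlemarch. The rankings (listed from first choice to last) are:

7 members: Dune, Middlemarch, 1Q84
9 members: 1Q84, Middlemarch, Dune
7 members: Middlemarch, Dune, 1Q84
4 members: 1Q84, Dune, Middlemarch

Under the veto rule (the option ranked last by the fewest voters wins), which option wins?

Last-place votes: 1Q84 14, Dune 9, Middlemarch 4.
Middlemarch is ranked last by the fewest voters, so Middlemarch wins.

Middlemarch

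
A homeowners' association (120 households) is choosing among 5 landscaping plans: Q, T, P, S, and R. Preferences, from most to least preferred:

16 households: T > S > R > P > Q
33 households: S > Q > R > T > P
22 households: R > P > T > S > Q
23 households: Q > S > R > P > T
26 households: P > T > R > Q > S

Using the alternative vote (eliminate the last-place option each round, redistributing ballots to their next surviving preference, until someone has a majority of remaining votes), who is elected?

Round 1: Q 23, T 16, P 26, S 33, R 22. Eliminate T.
Round 2: Q 23, P 26, S 49, R 22. Eliminate R.
Round 3: Q 23, P 48, S 49. Eliminate Q.
Round 4: P 48, S 72. S has a majority.

S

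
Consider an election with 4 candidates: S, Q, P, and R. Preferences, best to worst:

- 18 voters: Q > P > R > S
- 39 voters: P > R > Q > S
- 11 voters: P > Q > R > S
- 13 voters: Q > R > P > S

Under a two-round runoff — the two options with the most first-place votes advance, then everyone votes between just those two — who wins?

Round 1 first-place votes: S 0, Q 31, P 50, R 0.
P and Q advance.
Runoff: P is preferred to Q by 50 voters; Q by 31.
P wins the runoff.

P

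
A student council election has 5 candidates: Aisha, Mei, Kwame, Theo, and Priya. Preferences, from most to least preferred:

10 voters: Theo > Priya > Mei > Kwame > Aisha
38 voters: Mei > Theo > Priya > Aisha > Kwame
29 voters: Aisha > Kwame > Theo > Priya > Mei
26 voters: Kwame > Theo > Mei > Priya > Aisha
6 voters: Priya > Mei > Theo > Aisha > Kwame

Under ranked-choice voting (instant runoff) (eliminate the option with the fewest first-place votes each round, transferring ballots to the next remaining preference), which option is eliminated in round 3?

Round 1: Aisha 29, Mei 38, Kwame 26, Theo 10, Priya 6. Eliminate Priya.
Round 2: Aisha 29, Mei 44, Kwame 26, Theo 10. Eliminate Theo.
Round 3: Aisha 29, Mei 54, Kwame 26. Eliminate Kwame.

Kwame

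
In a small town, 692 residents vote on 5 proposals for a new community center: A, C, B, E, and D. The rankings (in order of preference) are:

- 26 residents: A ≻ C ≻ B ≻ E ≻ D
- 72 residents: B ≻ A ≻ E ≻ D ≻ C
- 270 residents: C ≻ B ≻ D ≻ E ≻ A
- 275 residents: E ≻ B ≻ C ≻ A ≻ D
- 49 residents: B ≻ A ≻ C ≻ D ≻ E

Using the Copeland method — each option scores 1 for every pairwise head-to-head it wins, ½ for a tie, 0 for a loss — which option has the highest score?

A: beats D; loses to C, B, and E → score 1.
C: beats A and D; loses to B and E → score 2.
B: beats A, C, E, and D → score 4.
E: beats A, C, and D; loses to B → score 3.
D: loses to A, C, B, and E → score 0.
B has the best pairwise record.

B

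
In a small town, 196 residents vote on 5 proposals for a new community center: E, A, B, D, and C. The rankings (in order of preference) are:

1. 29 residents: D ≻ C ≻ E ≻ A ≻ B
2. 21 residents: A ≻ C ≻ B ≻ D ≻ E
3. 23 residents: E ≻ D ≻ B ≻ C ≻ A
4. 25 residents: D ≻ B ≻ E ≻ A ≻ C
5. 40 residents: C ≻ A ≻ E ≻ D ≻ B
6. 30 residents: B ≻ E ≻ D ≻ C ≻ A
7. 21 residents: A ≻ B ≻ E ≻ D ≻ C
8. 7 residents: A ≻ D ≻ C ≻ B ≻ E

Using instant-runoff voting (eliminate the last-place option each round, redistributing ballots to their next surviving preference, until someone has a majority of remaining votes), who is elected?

Round 1: E 23, A 49, B 30, D 54, C 40. Eliminate E.
Round 2: A 49, B 30, D 77, C 40. Eliminate B.
Round 3: A 49, D 107, C 40. D has a majority.

D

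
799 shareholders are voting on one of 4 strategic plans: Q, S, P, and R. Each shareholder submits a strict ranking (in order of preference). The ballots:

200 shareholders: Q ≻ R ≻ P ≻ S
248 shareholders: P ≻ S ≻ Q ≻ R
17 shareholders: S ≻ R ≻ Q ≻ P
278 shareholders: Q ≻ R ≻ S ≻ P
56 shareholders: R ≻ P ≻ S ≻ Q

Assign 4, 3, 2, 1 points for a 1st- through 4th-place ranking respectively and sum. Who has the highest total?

Q: 200·4 + 248·2 + 17·2 + 278·4 + 56·1 = 2498
S: 200·1 + 248·3 + 17·4 + 278·2 + 56·2 = 1680
P: 200·2 + 248·4 + 17·1 + 278·1 + 56·3 = 1855
R: 200·3 + 248·1 + 17·3 + 278·3 + 56·4 = 1957
Q has the highest Borda score (2498).

Q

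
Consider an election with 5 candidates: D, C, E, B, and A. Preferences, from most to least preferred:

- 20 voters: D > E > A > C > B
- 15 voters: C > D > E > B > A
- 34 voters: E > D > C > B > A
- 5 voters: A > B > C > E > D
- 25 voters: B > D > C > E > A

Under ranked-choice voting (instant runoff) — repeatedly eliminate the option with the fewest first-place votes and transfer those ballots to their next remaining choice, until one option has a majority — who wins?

D

Round 1: D 20, C 15, E 34, B 25, A 5. Eliminate A.
Round 2: D 20, C 15, E 34, B 30. Eliminate C.
Round 3: D 35, E 34, B 30. Eliminate B.
Round 4: D 60, E 39. D has a majority.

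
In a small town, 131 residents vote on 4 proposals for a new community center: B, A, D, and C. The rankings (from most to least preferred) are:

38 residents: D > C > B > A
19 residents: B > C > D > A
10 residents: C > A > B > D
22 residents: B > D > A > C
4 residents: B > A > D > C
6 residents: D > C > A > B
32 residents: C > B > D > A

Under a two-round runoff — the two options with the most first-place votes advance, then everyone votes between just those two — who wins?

Round 1 first-place votes: B 45, A 0, D 44, C 42.
B and D advance.
Runoff: B is preferred to D by 87 voters; D by 44.
B wins the runoff.

B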